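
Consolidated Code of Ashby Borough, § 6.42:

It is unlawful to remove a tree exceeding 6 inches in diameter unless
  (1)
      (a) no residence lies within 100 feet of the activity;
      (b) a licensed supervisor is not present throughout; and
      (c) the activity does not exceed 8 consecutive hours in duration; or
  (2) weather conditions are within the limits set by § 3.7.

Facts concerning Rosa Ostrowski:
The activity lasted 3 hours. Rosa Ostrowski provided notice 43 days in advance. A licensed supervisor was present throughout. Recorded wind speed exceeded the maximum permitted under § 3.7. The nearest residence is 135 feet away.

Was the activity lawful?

(a) no residence in 100 ft — holds.
(b) not (supervisor present) — not met.
(c) ≤ 8 hrs duration — satisfied.
(1) = T AND F AND T = false.
(2) weather ok — not satisfied.
So Overall is not satisfied (F OR F).

No — unlawful.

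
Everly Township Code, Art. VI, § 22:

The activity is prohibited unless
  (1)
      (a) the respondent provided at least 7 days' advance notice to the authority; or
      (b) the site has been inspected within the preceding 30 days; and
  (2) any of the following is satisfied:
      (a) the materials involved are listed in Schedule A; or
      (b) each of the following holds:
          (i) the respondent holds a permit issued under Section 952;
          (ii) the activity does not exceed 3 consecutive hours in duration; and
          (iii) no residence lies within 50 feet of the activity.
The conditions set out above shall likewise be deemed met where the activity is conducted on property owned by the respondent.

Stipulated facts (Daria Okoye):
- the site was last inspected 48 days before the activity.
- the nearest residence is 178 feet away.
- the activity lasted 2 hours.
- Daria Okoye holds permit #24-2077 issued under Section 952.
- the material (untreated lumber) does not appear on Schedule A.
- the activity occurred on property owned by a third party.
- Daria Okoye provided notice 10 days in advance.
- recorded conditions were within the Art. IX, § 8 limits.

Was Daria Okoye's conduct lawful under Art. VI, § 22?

(a) ≥7 days' notice — holds.
(b) site inspected — not met.
(1) = T OR F = true.
(a) Schedule A material — fails.
(i) holds permit — satisfied.
(ii) ≤ 3 hrs duration — met.
(iii) no residence in 50 ft — holds.
(b): T AND T AND T → true.
(2): F OR T → true.
Overall: T AND T → true.
Exception (own property) — not satisfied.
Result: main true OR exception false → true.

Yes — lawful.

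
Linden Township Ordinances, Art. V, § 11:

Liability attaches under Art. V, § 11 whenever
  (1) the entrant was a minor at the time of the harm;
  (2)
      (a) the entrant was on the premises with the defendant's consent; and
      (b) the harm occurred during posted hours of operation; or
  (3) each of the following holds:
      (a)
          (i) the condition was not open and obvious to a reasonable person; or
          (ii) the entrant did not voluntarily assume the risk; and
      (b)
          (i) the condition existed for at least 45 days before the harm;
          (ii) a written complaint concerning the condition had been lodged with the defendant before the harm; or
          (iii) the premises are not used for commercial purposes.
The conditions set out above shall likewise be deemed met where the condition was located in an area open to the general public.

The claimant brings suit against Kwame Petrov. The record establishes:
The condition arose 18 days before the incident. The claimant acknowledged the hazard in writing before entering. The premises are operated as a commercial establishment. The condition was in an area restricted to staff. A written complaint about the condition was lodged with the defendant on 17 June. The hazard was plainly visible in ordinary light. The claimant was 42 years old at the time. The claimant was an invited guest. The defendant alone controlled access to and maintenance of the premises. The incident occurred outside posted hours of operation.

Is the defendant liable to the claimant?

(1) entrant a minor — not satisfied.
(a) consent to enter — met.
(b) during posted hours — fails.
(2): T AND F → false.
(i) not open/obvious — not met.
(ii) no assumed risk — not met.
(a) = F OR F = false.
(i) condition ≥45 days old — not satisfied.
(ii) complaint lodged — satisfied.
(iii) not (commercial use) — not satisfied.
So (b) is satisfied (F OR T OR F).
(3): F AND T → false.
Overall: F OR F OR F → false.
Exception (public area) — not satisfied.
Result: main false OR exception false → false.

No — not liable.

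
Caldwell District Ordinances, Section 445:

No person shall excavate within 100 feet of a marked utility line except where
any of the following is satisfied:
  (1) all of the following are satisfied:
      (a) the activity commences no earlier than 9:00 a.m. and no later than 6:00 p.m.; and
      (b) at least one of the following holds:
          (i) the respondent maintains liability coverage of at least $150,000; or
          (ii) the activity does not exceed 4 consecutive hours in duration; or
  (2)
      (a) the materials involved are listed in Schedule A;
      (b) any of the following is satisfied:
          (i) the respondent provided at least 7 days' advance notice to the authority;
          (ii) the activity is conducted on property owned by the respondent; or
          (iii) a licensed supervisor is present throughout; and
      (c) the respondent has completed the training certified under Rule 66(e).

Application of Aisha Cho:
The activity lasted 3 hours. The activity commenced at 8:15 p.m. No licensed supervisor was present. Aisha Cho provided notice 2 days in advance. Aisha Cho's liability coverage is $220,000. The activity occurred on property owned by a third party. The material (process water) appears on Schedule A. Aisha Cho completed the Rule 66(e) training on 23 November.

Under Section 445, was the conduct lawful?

No — unlawful.

(a) start within hours — fails.
(i) coverage ≥ $150,000 — met.
(ii) ≤ 4 hrs duration — met.
So (b) is satisfied (T OR T).
(1) = F AND T = false.
(a) Schedule A material — holds.
(i) ≥7 days' notice — not met.
(ii) own property — not satisfied.
(iii) supervisor present — fails.
(b): F OR F OR F → false.
(c) training certified — satisfied.
(2) = T AND F AND T = false.
So Overall is not satisfied (F OR F).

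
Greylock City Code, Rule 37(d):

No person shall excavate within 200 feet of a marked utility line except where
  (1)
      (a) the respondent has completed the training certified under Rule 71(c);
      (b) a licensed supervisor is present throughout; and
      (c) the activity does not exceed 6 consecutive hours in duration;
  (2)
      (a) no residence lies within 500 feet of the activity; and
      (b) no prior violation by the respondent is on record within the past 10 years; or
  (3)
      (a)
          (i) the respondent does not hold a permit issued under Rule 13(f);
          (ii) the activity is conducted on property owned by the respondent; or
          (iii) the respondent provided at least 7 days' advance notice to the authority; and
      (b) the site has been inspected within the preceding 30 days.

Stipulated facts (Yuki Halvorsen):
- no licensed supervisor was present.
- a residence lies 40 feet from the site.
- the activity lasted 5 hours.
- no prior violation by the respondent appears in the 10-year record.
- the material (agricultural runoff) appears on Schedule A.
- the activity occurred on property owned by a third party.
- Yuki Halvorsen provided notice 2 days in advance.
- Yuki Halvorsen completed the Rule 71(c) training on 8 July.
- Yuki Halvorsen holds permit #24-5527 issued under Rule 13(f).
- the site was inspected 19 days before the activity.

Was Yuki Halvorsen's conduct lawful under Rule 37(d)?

(a) training certified — satisfied.
(b) supervisor present — not met.
(c) ≤ 6 hrs duration — satisfied.
(1): T AND F AND T → false.
(a) no residence in 500 ft — not satisfied.
(b) no prior violation — met.
(2) = F AND T = false.
(i) not (holds permit) — not met.
(ii) own property — not satisfied.
(iii) ≥7 days' notice — fails.
(a) = F OR F OR F = false.
(b) site inspected — satisfied.
(3): F AND T → false.
Overall = F OR F OR F = false.

No — unlawful.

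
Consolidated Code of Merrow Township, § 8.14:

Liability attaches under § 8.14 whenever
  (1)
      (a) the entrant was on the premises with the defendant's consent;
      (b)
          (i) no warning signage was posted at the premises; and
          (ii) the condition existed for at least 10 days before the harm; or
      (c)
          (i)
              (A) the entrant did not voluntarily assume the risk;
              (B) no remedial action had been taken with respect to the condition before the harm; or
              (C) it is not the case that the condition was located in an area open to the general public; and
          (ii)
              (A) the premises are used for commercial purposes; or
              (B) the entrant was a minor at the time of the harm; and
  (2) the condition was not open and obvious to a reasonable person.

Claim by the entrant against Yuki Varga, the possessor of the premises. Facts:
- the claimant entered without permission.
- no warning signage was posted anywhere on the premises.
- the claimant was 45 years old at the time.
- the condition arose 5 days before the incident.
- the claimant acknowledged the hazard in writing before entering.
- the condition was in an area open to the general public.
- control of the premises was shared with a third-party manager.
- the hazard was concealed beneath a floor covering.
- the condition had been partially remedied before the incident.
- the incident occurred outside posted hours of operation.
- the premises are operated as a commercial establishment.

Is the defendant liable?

No — not liable.

(a) consent to enter — not satisfied.
(i) no signage posted — met.
(ii) condition ≥10 days old — not satisfied.
(b) = T AND F = false.
(A) no assumed risk — not met.
(B) no remedial action — not satisfied.
(C) not (public area) — fails.
(i): F OR F OR F → false.
(A) commercial use — satisfied.
(B) entrant a minor — not met.
So (ii) is satisfied (T OR F).
(c): F AND T → false.
So (1) is not satisfied (F OR F OR F).
(2) not open/obvious — met.
Overall = F AND T = false.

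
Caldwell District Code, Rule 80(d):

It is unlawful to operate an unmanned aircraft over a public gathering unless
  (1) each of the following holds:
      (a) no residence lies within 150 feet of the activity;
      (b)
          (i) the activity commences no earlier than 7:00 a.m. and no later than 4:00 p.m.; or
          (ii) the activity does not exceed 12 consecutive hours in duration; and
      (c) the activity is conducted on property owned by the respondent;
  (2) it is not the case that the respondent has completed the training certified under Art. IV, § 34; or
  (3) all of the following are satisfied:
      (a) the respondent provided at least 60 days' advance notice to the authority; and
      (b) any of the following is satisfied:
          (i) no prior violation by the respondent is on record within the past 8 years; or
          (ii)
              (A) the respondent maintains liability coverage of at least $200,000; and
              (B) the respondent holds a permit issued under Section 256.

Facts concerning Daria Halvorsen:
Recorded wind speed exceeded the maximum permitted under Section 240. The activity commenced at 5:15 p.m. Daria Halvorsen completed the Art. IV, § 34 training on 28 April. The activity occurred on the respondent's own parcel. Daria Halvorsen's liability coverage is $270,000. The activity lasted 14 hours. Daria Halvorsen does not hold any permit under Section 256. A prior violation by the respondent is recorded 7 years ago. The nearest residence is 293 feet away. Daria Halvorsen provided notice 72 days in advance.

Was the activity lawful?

No — unlawful.

(a) no residence in 150 ft — holds.
(i) start within hours — not satisfied.
(ii) ≤ 12 hrs duration — not met.
(b) = F OR F = false.
(c) own property — satisfied.
So (1) is not satisfied (T AND F AND T).
(2) not (training certified) — not met.
(a) ≥60 days' notice — holds.
(i) no prior violation — not satisfied.
(A) coverage ≥ $200,000 — satisfied.
(B) holds permit — not met.
(ii) = T AND F = false.
(b) = F OR F = false.
(3): T AND F → false.
So Overall is not satisfied (F OR F OR F).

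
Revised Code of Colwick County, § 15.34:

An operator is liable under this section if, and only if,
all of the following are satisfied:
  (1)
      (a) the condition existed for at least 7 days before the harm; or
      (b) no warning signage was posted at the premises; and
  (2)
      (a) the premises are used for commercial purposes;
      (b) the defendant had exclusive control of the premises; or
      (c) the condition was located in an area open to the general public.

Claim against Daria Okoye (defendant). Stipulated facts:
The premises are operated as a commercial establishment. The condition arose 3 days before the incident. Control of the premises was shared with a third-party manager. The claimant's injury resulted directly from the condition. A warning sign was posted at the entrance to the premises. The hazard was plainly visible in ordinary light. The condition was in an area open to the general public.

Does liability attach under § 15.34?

No — not liable.

(a) condition ≥7 days old — not met.
(b) no signage posted — not satisfied.
(1) = F OR F = false.
(a) commercial use — met.
(b) exclusive control — not met.
(c) public area — holds.
So (2) is satisfied (T OR F OR T).
Overall: F AND T → false.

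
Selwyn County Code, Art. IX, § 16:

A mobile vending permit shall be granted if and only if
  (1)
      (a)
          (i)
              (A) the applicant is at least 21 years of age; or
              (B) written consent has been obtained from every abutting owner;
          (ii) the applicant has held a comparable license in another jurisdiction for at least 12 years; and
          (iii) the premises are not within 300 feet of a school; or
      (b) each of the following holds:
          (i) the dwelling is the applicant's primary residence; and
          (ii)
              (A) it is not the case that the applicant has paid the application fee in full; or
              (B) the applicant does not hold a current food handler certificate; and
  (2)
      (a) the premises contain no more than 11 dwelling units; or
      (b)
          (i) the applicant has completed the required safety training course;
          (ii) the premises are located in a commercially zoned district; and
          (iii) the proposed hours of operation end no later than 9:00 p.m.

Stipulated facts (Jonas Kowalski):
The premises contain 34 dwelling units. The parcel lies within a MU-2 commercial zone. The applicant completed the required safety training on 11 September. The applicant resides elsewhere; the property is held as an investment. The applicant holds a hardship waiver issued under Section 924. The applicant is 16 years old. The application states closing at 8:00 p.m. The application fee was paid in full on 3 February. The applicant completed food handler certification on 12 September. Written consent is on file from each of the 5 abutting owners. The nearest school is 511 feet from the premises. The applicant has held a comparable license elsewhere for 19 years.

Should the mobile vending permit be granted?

Yes — granted.

(A) age ≥ 21 — not met.
(B) all abutters consent — satisfied.
(i): F OR T → true.
(ii) prior license ≥ 12 yr — satisfied.
(iii) ≥300 ft from school — met.
So (a) is satisfied (T AND T AND T).
(i) primary residence — not satisfied.
(A) not (fee paid) — not met.
(B) not (food handler cert.) — fails.
(ii) = F OR F = false.
(b) = F AND F = false.
(1) = T OR F = true.
(a) ≤ 11 units — not met.
(i) safety training — satisfied.
(ii) commercially zoned — holds.
(iii) closes by 9 p.m. — holds.
So (b) is satisfied (T AND T AND T).
(2) = F OR T = true.
So Overall is satisfied (T AND T).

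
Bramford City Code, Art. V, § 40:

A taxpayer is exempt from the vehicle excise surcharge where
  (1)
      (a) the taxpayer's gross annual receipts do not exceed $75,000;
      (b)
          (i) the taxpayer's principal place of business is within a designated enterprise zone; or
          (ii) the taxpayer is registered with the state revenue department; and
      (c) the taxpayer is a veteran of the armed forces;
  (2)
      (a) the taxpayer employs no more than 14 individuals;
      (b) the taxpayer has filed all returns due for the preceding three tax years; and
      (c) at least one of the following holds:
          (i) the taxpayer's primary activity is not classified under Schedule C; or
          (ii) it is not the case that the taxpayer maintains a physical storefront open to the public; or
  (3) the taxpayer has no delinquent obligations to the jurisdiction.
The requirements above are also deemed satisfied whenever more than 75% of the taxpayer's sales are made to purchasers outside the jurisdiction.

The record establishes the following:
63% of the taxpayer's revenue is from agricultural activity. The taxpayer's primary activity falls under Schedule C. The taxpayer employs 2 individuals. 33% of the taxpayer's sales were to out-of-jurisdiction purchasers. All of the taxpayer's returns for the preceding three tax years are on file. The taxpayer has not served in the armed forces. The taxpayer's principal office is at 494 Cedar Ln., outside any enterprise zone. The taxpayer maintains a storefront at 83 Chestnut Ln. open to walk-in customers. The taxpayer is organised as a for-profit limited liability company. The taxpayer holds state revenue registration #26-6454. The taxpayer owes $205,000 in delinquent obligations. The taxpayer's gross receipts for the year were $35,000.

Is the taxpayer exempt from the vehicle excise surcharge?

(a) receipts ≤ $75,000 — met.
(i) in enterprise zone — not satisfied.
(ii) state-registered — met.
(b) = F OR T = true.
(c) veteran — fails.
So (1) is not satisfied (T AND T AND F).
(a) ≤ 14 employees — holds.
(b) returns current — holds.
(i) not (Schedule C activity) — fails.
(ii) not (has storefront) — not met.
So (c) is not satisfied (F OR F).
So (2) is not satisfied (T AND T AND F).
(3) no delinquency — fails.
Overall = F OR F OR F = false.
Exception (>75% out-of-jur. sales) — not satisfied.
Result: main false OR exception false → false.

No — not exempt.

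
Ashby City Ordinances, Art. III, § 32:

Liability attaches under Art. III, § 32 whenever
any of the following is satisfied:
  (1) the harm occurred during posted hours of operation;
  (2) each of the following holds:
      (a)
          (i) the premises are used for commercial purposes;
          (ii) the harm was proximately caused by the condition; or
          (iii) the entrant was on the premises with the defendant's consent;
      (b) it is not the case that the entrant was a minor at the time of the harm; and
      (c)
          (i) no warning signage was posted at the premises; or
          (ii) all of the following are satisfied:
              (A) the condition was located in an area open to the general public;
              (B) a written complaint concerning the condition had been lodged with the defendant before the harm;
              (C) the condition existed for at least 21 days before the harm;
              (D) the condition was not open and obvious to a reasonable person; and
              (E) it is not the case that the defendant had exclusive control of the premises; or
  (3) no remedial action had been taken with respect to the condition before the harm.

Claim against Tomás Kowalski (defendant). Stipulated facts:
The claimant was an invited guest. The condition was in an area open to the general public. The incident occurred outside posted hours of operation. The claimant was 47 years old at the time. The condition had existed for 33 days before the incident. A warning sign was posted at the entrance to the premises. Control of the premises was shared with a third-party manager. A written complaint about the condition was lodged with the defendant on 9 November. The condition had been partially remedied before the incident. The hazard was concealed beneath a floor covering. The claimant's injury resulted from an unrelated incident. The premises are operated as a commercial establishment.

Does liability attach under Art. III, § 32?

(1) during posted hours — not met.
(i) commercial use — holds.
(ii) proximate cause — not met.
(iii) consent to enter — holds.
So (a) is satisfied (T OR F OR T).
(b) not (entrant a minor) — met.
(i) no signage posted — not met.
(A) public area — met.
(B) complaint lodged — satisfied.
(C) condition ≥21 days old — satisfied.
(D) not open/obvious — met.
(E) not (exclusive control) — holds.
(ii) = T AND T AND T AND T AND T = true.
(c) = F OR T = true.
(2) = T AND T AND T = true.
(3) no remedial action — not satisfied.
So Overall is satisfied (F OR T OR F).

Yes — liable.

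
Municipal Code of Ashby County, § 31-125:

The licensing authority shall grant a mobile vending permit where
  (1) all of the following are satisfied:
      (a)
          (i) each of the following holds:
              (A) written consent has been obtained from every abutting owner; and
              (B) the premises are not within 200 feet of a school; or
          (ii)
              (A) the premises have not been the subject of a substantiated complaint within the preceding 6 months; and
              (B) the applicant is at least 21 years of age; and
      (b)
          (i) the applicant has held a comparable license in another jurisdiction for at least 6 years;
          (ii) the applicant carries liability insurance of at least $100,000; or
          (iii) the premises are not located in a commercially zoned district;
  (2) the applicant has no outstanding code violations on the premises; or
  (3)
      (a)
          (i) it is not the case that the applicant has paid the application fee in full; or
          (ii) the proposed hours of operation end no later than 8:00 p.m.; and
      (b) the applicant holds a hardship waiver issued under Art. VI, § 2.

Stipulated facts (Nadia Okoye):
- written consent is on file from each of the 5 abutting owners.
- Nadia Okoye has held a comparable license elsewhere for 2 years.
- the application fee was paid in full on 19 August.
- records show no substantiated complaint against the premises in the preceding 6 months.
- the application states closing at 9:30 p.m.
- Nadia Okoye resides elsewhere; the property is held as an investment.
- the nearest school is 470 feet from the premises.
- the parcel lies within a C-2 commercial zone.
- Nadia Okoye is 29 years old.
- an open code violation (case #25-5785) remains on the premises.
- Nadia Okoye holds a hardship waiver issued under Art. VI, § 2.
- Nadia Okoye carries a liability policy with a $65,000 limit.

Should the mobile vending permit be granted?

(A) all abutters consent — satisfied.
(B) ≥200 ft from school — met.
So (i) is satisfied (T AND T).
(A) no complaint in 6 mo. — holds.
(B) age ≥ 21 — satisfied.
So (ii) is satisfied (T AND T).
So (a) is satisfied (T OR T).
(i) prior license ≥ 6 yr — not met.
(ii) insurance ≥ $100,000 — fails.
(iii) not (commercially zoned) — not met.
(b): F OR F OR F → false.
(1) = T AND F = false.
(2) no code violations — not met.
(i) not (fee paid) — not satisfied.
(ii) closes by 8 p.m. — not met.
(a) = F OR F = false.
(b) hardship waiver — satisfied.
(3) = F AND T = false.
Overall: F OR F OR F → false.

No — denied.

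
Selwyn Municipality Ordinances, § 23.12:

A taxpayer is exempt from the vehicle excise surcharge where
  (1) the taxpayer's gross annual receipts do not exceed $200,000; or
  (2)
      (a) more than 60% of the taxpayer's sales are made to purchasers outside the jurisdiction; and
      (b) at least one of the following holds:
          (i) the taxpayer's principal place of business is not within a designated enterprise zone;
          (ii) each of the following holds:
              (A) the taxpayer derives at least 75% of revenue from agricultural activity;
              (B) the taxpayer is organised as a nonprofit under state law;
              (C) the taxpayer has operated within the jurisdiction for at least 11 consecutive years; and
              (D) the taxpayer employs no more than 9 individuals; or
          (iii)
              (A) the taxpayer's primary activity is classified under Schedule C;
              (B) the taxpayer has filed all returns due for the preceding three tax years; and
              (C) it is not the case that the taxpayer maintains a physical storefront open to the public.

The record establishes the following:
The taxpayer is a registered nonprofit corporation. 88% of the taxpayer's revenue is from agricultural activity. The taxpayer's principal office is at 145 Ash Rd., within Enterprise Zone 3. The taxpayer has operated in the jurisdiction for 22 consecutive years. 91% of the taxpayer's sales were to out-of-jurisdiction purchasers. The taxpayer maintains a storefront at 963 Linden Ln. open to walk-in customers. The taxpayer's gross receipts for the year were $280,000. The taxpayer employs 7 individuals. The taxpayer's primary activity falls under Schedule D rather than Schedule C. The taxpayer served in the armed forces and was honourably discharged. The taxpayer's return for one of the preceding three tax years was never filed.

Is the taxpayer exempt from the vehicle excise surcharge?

(1) receipts ≤ $200,000 — not met.
(a) >60% out-of-jur. sales — holds.
(i) not (in enterprise zone) — not satisfied.
(A) ≥75% agricultural — met.
(B) nonprofit — satisfied.
(C) ≥ 11 yrs in jurisdiction — met.
(D) ≤ 9 employees — satisfied.
(ii) = T AND T AND T AND T = true.
(A) Schedule C activity — not met.
(B) returns current — not satisfied.
(C) not (has storefront) — not met.
(iii) = F AND F AND F = false.
(b) = F OR T OR F = true.
(2): T AND T → true.
Overall: F OR T → true.

Yes — exempt.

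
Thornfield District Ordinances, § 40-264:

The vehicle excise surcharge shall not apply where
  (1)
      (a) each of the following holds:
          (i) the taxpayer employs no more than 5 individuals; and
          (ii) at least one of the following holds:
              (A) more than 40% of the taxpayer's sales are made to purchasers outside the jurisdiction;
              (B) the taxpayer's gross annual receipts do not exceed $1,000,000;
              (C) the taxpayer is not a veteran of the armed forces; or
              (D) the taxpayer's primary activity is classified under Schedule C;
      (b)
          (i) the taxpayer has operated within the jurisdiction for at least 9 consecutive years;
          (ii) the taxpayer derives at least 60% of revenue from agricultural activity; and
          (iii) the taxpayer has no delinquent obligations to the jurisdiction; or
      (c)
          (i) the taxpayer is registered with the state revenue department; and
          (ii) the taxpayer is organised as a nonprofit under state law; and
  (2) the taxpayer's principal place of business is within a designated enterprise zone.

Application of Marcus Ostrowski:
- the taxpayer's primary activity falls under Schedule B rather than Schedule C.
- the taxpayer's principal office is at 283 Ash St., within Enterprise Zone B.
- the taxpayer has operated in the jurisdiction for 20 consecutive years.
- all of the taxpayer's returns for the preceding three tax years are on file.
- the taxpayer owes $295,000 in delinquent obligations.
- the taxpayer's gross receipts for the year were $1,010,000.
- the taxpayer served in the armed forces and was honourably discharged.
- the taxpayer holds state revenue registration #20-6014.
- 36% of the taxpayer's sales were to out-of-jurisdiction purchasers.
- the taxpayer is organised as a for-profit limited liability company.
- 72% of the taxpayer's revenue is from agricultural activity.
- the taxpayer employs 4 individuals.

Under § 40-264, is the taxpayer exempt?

No — not exempt.

(i) ≤ 5 employees — holds.
(A) >40% out-of-jur. sales — not satisfied.
(B) receipts ≤ $1,000,000 — not met.
(C) not (veteran) — not met.
(D) Schedule C activity — not met.
(ii): F OR F OR F OR F → false.
(a): T AND F → false.
(i) ≥ 9 yrs in jurisdiction — holds.
(ii) ≥60% agricultural — holds.
(iii) no delinquency — not satisfied.
(b) = T AND T AND F = false.
(i) state-registered — met.
(ii) nonprofit — not satisfied.
(c): T AND F → false.
So (1) is not satisfied (F OR F OR F).
(2) in enterprise zone — satisfied.
So Overall is not satisfied (F AND T).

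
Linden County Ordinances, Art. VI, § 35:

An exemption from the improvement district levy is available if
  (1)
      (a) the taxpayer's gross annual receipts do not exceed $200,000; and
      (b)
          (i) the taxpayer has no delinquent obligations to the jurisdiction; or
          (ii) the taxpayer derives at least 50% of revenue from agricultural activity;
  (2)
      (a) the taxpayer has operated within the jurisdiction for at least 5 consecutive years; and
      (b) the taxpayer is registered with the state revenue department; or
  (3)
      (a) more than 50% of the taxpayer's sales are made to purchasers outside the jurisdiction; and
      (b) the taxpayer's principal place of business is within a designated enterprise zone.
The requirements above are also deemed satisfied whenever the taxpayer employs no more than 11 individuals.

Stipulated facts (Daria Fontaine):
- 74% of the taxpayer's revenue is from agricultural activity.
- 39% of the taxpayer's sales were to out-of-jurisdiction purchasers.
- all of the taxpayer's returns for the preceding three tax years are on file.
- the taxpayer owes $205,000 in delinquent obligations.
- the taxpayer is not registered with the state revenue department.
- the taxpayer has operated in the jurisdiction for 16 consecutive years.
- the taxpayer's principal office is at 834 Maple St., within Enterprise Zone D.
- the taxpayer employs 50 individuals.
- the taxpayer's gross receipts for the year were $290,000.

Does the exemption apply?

(a) receipts ≤ $200,000 — not satisfied.
(i) no delinquency — fails.
(ii) ≥50% agricultural — satisfied.
(b) = F OR T = true.
(1): F AND T → false.
(a) ≥ 5 yrs in jurisdiction — met.
(b) state-registered — not met.
(2) = T AND F = false.
(a) >50% out-of-jur. sales — fails.
(b) in enterprise zone — met.
(3): F AND T → false.
Overall: F OR F OR F → false.
Exception (≤ 11 employees) — not satisfied.
Result: main false OR exception false → false.

No — not exempt.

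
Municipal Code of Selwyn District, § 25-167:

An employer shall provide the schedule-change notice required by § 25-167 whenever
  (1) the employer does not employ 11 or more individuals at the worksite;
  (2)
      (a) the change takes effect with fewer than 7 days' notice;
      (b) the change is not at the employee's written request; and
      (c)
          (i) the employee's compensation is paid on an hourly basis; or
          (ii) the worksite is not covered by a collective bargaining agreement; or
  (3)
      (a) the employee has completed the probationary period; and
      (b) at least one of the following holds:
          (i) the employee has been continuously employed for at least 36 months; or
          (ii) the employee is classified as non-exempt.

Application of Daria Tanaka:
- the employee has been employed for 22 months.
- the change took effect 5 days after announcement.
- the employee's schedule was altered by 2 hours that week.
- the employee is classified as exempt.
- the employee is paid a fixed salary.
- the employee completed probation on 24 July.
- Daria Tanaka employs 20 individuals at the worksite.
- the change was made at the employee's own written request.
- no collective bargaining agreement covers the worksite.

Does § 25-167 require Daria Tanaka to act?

(1) not (≥ 11 at site) — not met.
(a) < 7 days' notice — holds.
(b) not employee-requested — not met.
(i) hourly-paid — fails.
(ii) no CBA — met.
So (c) is satisfied (F OR T).
(2) = T AND F AND T = false.
(a) past probation — satisfied.
(i) tenure ≥ 36 mo. — not satisfied.
(ii) non-exempt — not met.
(b): F OR F → false.
So (3) is not satisfied (T AND F).
So Overall is not satisfied (F OR F OR F).

No — not required.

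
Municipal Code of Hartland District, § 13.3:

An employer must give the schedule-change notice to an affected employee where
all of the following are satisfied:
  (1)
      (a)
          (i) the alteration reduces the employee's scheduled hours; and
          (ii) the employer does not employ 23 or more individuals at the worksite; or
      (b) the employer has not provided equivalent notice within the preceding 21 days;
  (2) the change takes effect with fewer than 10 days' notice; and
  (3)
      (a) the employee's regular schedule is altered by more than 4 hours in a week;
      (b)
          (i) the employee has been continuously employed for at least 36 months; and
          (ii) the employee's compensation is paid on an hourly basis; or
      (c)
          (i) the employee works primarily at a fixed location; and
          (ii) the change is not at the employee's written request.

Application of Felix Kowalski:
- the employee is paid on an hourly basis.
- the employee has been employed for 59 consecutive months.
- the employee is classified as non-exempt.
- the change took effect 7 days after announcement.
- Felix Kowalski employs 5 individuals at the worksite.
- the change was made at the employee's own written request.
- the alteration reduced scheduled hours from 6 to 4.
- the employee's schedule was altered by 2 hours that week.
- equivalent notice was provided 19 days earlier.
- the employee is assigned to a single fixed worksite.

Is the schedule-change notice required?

(i) hours reduced — holds.
(ii) not (≥ 23 at site) — holds.
(a) = T AND T = true.
(b) no recent notice — not met.
(1): T OR F → true.
(2) < 10 days' notice — met.
(a) schedule shift > 4h — not met.
(i) tenure ≥ 36 mo. — satisfied.
(ii) hourly-paid — holds.
So (b) is satisfied (T AND T).
(i) fixed location — met.
(ii) not employee-requested — fails.
So (c) is not satisfied (T AND F).
(3): F OR T OR F → true.
Overall = T AND T AND T = true.

Yes — required.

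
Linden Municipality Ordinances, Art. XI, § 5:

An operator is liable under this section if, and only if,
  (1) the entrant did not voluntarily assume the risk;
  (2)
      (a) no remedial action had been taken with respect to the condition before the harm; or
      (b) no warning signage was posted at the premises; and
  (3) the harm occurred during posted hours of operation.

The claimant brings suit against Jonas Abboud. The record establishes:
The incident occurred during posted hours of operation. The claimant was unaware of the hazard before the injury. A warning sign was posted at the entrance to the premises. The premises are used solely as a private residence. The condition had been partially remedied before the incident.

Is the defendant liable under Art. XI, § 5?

(1) no assumed risk — met.
(a) no remedial action — not satisfied.
(b) no signage posted — fails.
So (2) is not satisfied (F OR F).
(3) during posted hours — met.
Overall = T AND F AND T = false.

No — not liable.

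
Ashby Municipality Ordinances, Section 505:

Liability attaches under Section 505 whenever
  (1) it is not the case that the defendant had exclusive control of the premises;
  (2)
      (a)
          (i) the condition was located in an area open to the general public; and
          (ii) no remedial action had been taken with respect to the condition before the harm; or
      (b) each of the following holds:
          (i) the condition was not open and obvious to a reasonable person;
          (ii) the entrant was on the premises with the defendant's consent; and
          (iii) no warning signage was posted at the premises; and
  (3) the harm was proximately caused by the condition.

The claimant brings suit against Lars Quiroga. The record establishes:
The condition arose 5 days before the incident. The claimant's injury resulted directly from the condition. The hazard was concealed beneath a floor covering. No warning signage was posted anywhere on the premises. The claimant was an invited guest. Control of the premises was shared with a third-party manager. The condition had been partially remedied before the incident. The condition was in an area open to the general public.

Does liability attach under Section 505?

Yes — liable.

(1) not (exclusive control) — satisfied.
(i) public area — satisfied.
(ii) no remedial action — fails.
(a): T AND F → false.
(i) not open/obvious — satisfied.
(ii) consent to enter — met.
(iii) no signage posted — satisfied.
(b) = T AND T AND T = true.
So (2) is satisfied (F OR T).
(3) proximate cause — holds.
Overall: T AND T AND T → true.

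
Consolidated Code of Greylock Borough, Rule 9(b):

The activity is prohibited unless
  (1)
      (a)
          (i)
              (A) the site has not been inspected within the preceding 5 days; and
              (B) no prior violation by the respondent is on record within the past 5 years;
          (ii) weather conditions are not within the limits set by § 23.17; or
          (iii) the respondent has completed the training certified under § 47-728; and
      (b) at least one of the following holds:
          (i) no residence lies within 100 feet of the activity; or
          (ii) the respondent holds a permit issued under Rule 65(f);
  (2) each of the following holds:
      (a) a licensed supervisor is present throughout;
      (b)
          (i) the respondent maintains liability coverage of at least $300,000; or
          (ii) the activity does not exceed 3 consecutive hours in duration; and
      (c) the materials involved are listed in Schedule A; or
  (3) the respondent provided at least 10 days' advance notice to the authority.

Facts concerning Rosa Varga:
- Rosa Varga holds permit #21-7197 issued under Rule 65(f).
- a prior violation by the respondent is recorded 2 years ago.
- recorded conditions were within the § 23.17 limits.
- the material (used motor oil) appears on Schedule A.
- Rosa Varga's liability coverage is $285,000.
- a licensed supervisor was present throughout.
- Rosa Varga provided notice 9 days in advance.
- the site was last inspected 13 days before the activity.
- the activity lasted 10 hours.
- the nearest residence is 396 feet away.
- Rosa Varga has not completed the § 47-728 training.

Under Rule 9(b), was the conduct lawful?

No — unlawful.

(A) not (site inspected) — holds.
(B) no prior violation — not met.
(i) = T AND F = false.
(ii) not (weather ok) — not met.
(iii) training certified — not satisfied.
(a): F OR F OR F → false.
(i) no residence in 100 ft — satisfied.
(ii) holds permit — satisfied.
So (b) is satisfied (T OR T).
(1): F AND T → false.
(a) supervisor present — satisfied.
(i) coverage ≥ $300,000 — not satisfied.
(ii) ≤ 3 hrs duration — not satisfied.
(b): F OR F → false.
(c) Schedule A material — holds.
(2) = T AND F AND T = false.
(3) ≥10 days' notice — not satisfied.
So Overall is not satisfied (F OR F OR F).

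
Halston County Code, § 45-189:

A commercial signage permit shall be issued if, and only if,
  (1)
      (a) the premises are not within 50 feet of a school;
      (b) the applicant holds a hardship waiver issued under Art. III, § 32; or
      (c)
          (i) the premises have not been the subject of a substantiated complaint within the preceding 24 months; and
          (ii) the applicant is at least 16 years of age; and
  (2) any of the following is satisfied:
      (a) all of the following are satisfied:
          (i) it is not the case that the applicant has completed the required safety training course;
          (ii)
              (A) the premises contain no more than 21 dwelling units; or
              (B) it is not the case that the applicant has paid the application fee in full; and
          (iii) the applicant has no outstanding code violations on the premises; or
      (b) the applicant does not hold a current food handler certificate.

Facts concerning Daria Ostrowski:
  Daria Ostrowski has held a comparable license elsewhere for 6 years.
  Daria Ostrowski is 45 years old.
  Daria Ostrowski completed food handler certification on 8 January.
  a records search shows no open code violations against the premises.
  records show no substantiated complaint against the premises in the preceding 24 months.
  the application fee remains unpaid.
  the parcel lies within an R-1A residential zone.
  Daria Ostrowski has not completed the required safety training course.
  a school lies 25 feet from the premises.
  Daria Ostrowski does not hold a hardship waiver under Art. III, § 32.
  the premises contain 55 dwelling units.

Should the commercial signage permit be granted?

(a) ≥50 ft from school — fails.
(b) hardship waiver — not met.
(i) no complaint in 24 mo. — satisfied.
(ii) age ≥ 16 — satisfied.
(c): T AND T → true.
(1): F OR F OR T → true.
(i) not (safety training) — satisfied.
(A) ≤ 21 units — not met.
(B) not (fee paid) — holds.
(ii): F OR T → true.
(iii) no code violations — satisfied.
(a) = T AND T AND T = true.
(b) not (food handler cert.) — not met.
(2): T OR F → true.
So Overall is satisfied (T AND T).

Yes — granted.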